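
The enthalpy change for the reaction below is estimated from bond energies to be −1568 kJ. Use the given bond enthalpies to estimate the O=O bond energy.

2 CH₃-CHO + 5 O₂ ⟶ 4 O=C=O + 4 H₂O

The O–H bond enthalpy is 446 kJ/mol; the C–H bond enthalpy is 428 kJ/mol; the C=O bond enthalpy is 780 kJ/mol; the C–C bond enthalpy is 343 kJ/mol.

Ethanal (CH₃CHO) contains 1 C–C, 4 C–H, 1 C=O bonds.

Let D be the O=O bond energy.
Σ(broken) = 2×343 + 8×428 + 2×780 + 5×D = 5670 + 5D
Σ(formed) = 8×780 + 8×446 = 9808
ΔH = Σ(broken) − Σ(formed) = (5670 + 5D) − (9808) = −4138 + 5D
Setting this equal to −1568 kJ gives 5D = 2570, so D = 514 kJ/mol.

D(O=O) ≈ 514 kJ/mol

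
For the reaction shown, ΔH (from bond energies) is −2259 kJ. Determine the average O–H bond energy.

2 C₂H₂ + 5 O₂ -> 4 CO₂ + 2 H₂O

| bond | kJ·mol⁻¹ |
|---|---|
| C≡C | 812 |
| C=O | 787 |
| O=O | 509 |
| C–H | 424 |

Let D be the O–H bond energy.
Σ(broken) = 2×812 + 4×424 + 5×509 = 5865
Σ(formed) = 8×787 + 4×D = 6296 + 4D
ΔH = Σ(broken) − Σ(formed) = (5865) − (6296 + 4D) = −431 − 4D
Setting this equal to −2259 kJ gives 4D = 1828, so D = 457 kJ/mol.

D(O–H) ≈ 457 kJ/mol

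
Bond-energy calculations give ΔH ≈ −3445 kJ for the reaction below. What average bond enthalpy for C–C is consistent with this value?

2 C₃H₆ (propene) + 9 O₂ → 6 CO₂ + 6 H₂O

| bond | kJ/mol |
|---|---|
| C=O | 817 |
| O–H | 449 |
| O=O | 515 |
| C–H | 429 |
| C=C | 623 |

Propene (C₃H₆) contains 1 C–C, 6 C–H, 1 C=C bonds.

D(C–C) ≈ 359 kJ/mol

Let D be the C–C bond energy.
Σ(broken) = 2×D + 12×429 + 2×623 + 9×515 = 11029 + 2D
Σ(formed) = 12×817 + 12×449 = 15192
ΔH = Σ(broken) − Σ(formed) = (11029 + 2D) − (15192) = −4163 + 2D
Setting this equal to −3445 kJ gives 2D = 718, so D = 359 kJ/mol.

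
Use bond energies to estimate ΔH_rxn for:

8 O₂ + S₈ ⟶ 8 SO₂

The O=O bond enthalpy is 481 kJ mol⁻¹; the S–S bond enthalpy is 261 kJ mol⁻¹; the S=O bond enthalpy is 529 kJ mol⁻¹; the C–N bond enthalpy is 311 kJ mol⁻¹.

Bonds broken (reactants):
  O=O: 8 × 481 = 3848
  S–S: 8 × 261 = 2088
  Σ(broken) = 5936 kJ
Bonds formed (products):
  S=O: 16 × 529 = 8464
  Σ(formed) = 8464 kJ
ΔH = Σ(broken) − Σ(formed) = 5936 − 8464 = −2528 kJ

ΔH ≈ −2528 kJ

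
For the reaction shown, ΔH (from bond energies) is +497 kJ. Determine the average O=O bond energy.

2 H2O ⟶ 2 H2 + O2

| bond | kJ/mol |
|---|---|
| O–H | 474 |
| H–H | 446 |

D(O=O) ≈ 507 kJ/mol

Let D be the O=O bond energy.
Σ(broken) = 4×474 = 1896
Σ(formed) = 2×446 + 1×D = 892 + D
ΔH = Σ(broken) − Σ(formed) = (1896) − (892 + D) = +1004 − D
Setting this equal to +497 kJ gives D = 507 kJ/mol.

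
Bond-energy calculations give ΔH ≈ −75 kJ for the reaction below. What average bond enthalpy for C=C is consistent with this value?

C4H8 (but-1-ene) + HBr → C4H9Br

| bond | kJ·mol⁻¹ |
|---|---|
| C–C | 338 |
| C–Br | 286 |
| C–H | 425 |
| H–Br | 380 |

D(C=C) ≈ 594 kJ/mol

Let D be the C=C bond energy.
Σ(broken) = 2×338 + 8×425 + 1×D + 1×380 = 4456 + D
Σ(formed) = 1×286 + 3×338 + 9×425 = 5125
ΔH = Σ(broken) − Σ(formed) = (4456 + D) − (5125) = −669 + D
Setting this equal to −75 kJ gives D = 594 kJ/mol.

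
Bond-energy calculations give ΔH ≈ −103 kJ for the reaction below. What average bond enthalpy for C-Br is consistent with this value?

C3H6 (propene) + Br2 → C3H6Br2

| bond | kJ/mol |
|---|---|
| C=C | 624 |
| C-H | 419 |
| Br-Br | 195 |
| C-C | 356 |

Let D be the C-Br bond energy.
Σ(broken) = 1×195 + 1×356 + 6×419 + 1×624 = 3689
Σ(formed) = 2×D + 2×356 + 6×419 = 3226 + 2D
ΔH = Σ(broken) − Σ(formed) = (3689) − (3226 + 2D) = +463 − 2D
Setting this equal to −103 kJ gives 2D = 566, so D = 283 kJ/mol.

D(C-Br) ≈ 283 kJ/mol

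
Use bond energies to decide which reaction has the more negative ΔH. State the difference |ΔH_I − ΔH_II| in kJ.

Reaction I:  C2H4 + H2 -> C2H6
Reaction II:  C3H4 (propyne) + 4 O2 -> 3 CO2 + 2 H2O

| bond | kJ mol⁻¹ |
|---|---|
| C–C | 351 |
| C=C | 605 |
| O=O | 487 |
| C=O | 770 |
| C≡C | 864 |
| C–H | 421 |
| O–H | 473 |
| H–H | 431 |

Reaction II, by 1508 kJ

Reaction I:
  Bonds broken (reactants):
    C–H: 4 × 421 = 1684
    C=C: 1 × 605 = 605
    H–H: 1 × 431 = 431
    Σ(broken) = 2720 kJ
  Bonds formed (products):
    C–C: 1 × 351 = 351
    C–H: 6 × 421 = 2526
    Σ(formed) = 2877 kJ
  ΔH_I = 2720 − 2877 = −157 kJ
Reaction II:
  Bonds broken (reactants):
    C≡C: 1 × 864 = 864
    C–C: 1 × 351 = 351
    C–H: 4 × 421 = 1684
    O=O: 4 × 487 = 1948
    Σ(broken) = 4847 kJ
  Bonds formed (products):
    C=O: 6 × 770 = 4620
    O–H: 4 × 473 = 1892
    Σ(formed) = 6512 kJ
  ΔH_II = 4847 − 6512 = −1665 kJ
ΔH_I − ΔH_II = +1508 kJ, so reaction II has the more negative ΔH; |ΔH_I − ΔH_II| = 1508 kJ.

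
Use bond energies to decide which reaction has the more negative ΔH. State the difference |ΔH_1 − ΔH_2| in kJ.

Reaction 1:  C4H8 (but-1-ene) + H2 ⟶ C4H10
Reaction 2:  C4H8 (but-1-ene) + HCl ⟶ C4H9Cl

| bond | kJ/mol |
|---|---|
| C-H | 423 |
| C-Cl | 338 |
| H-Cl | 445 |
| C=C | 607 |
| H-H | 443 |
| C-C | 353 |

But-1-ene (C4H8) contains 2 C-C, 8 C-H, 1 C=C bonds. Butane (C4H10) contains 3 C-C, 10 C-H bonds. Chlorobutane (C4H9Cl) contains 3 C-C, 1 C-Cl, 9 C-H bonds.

Reaction 1, by 87 kJ

Reaction 1:
  Bonds broken (reactants):
    C-C: 2 × 353 = 706
    C-H: 8 × 423 = 3384
    C=C: 1 × 607 = 607
    H-H: 1 × 443 = 443
    Σ(broken) = 5140 kJ
  Bonds formed (products):
    C-C: 3 × 353 = 1059
    C-H: 10 × 423 = 4230
    Σ(formed) = 5289 kJ
  ΔH_1 = 5140 − 5289 = −149 kJ
Reaction 2:
  Bonds broken (reactants):
    C-C: 2 × 353 = 706
    C-H: 8 × 423 = 3384
    C=C: 1 × 607 = 607
    H-Cl: 1 × 445 = 445
    Σ(broken) = 5142 kJ
  Bonds formed (products):
    C-C: 3 × 353 = 1059
    C-Cl: 1 × 338 = 338
    C-H: 9 × 423 = 3807
    Σ(formed) = 5204 kJ
  ΔH_2 = 5142 − 5204 = −62 kJ
ΔH_1 − ΔH_2 = −87 kJ, so reaction 1 has the more negative ΔH; |ΔH_1 − ΔH_2| = 87 kJ.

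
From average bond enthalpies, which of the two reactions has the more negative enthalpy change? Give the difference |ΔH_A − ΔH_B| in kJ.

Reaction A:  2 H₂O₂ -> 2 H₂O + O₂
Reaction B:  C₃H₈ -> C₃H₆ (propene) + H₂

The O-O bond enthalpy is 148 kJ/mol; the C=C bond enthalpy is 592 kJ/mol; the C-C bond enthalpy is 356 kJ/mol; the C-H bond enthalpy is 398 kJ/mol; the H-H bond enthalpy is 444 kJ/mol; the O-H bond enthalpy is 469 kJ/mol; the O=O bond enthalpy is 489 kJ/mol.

Reaction A:
  Bonds broken (reactants):
    O-H: 4 × 469 = 1876
    O-O: 2 × 148 = 296
    Σ(broken) = 2172 kJ
  Bonds formed (products):
    O-H: 4 × 469 = 1876
    O=O: 1 × 489 = 489
    Σ(formed) = 2365 kJ
  ΔH_A = 2172 − 2365 = −193 kJ
Reaction B:
  Bonds broken (reactants):
    C-C: 2 × 356 = 712
    C-H: 8 × 398 = 3184
    Σ(broken) = 3896 kJ
  Bonds formed (products):
    C-C: 1 × 356 = 356
    C-H: 6 × 398 = 2388
    C=C: 1 × 592 = 592
    H-H: 1 × 444 = 444
    Σ(formed) = 3780 kJ
  ΔH_B = 3896 − 3780 = +116 kJ
ΔH_A − ΔH_B = −309 kJ, so reaction A has the more negative ΔH; |ΔH_A − ΔH_B| = 309 kJ.

Reaction A, by 309 kJ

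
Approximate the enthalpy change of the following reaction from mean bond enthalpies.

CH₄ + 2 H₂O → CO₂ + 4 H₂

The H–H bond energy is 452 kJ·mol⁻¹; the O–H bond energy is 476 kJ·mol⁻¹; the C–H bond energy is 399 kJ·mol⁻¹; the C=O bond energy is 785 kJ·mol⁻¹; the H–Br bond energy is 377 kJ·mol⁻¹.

Bonds broken (reactants):
  C–H: 4 × 399 = 1596
  O–H: 4 × 476 = 1904
  Σ(broken) = 3500 kJ
Bonds formed (products):
  C=O: 2 × 785 = 1570
  H–H: 4 × 452 = 1808
  Σ(formed) = 3378 kJ
ΔH = Σ(broken) − Σ(formed) = 3500 − 3378 = +122 kJ

ΔH ≈ +122 kJ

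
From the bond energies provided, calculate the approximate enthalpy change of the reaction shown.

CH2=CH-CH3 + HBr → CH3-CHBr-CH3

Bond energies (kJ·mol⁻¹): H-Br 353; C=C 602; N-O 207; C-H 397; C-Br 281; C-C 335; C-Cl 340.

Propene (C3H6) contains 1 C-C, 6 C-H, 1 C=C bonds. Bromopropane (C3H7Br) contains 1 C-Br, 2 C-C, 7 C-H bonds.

Bonds broken (reactants):
  C-C: 1 × 335 = 335
  C-H: 6 × 397 = 2382
  C=C: 1 × 602 = 602
  H-Br: 1 × 353 = 353
  Σ(broken) = 3672 kJ
Bonds formed (products):
  C-Br: 1 × 281 = 281
  C-C: 2 × 335 = 670
  C-H: 7 × 397 = 2779
  Σ(formed) = 3730 kJ
ΔH = Σ(broken) − Σ(formed) = 3672 − 3730 = −58 kJ

ΔH ≈ −58 kJ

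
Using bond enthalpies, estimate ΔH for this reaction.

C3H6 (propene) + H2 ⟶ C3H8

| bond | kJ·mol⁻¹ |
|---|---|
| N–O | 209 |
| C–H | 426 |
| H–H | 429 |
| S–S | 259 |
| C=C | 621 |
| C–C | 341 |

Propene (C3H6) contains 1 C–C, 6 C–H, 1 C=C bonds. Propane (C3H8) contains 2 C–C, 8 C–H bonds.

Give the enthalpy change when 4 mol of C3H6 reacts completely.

Bonds broken (reactants):
  C–C: 1 × 341 = 341
  C–H: 6 × 426 = 2556
  C=C: 1 × 621 = 621
  H–H: 1 × 429 = 429
  Σ(broken) = 3947 kJ
Bonds formed (products):
  C–C: 2 × 341 = 682
  C–H: 8 × 426 = 3408
  Σ(formed) = 4090 kJ
ΔH = Σ(broken) − Σ(formed) = 3947 − 4090 = −143 kJ
For 4× the reaction as written: 4 × (−143) = −572 kJ

ΔH = −572 kJ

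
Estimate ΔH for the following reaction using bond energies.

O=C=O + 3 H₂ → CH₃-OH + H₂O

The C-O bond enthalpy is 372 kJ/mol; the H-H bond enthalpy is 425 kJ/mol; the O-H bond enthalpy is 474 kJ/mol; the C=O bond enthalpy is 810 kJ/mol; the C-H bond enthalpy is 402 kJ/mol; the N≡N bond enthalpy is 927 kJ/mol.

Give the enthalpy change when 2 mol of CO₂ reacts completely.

ΔH = −210 kJ

Bonds broken (reactants):
  C=O: 2 × 810 = 1620
  H-H: 3 × 425 = 1275
  Σ(broken) = 2895 kJ
Bonds formed (products):
  C-H: 3 × 402 = 1206
  C-O: 1 × 372 = 372
  O-H: 3 × 474 = 1422
  Σ(formed) = 3000 kJ
ΔH = Σ(broken) − Σ(formed) = 2895 − 3000 = −105 kJ
For 2× the reaction as written: 2 × (−105) = −210 kJ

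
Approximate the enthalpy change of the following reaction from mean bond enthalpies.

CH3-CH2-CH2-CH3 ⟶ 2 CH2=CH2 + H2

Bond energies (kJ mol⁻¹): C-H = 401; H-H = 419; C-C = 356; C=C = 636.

ΔH ≈ +179 kJ

Bonds broken (reactants):
  C-C: 3 × 356 = 1068
  C-H: 10 × 401 = 4010
  Σ(broken) = 5078 kJ
Bonds formed (products):
  C-H: 8 × 401 = 3208
  C=C: 2 × 636 = 1272
  H-H: 1 × 419 = 419
  Σ(formed) = 4899 kJ
ΔH = Σ(broken) − Σ(formed) = 5078 − 4899 = +179 kJ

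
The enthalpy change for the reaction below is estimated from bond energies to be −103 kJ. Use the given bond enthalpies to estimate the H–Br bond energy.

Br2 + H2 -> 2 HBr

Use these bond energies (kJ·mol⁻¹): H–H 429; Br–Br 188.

Let D be the H–Br bond energy.
Σ(broken) = 1×188 + 1×429 = 617
Σ(formed) = 2×D = 2D
ΔH = Σ(broken) − Σ(formed) = (617) − (2D) = +617 − 2D
Setting this equal to −103 kJ gives 2D = 720, so D = 360 kJ/mol.

D(H–Br) ≈ 360 kJ/mol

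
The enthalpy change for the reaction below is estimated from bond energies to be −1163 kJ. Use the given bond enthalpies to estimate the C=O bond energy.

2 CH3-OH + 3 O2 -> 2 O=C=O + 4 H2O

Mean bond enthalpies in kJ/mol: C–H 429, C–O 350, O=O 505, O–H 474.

Let D be the C=O bond energy.
Σ(broken) = 6×429 + 2×350 + 2×474 + 3×505 = 5737
Σ(formed) = 4×D + 8×474 = 3792 + 4D
ΔH = Σ(broken) − Σ(formed) = (5737) − (3792 + 4D) = +1945 − 4D
Setting this equal to −1163 kJ gives 4D = 3108, so D = 777 kJ/mol.

D(C=O) ≈ 777 kJ/mol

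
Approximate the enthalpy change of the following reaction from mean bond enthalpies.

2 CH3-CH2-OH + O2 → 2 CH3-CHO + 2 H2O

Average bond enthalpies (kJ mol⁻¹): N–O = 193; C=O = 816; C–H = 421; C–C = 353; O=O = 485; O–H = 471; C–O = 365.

Bonds broken (reactants):
  C–C: 2 × 353 = 706
  C–H: 10 × 421 = 4210
  C–O: 2 × 365 = 730
  O–H: 2 × 471 = 942
  O=O: 1 × 485 = 485
  Σ(broken) = 7073 kJ
Bonds formed (products):
  C–C: 2 × 353 = 706
  C–H: 8 × 421 = 3368
  C=O: 2 × 816 = 1632
  O–H: 4 × 471 = 1884
  Σ(formed) = 7590 kJ
ΔH = Σ(broken) − Σ(formed) = 7073 − 7590 = −517 kJ

ΔH ≈ −517 kJ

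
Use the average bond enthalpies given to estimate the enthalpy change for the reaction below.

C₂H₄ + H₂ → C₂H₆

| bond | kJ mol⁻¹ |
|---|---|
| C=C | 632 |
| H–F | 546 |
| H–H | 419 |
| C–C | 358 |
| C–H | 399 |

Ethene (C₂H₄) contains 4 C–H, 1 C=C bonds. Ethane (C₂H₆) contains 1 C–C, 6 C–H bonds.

ΔH ≈ −105 kJ

Bonds broken (reactants):
  C–H: 4 × 399 = 1596
  C=C: 1 × 632 = 632
  H–H: 1 × 419 = 419
  Σ(broken) = 2647 kJ
Bonds formed (products):
  C–C: 1 × 358 = 358
  C–H: 6 × 399 = 2394
  Σ(formed) = 2752 kJ
ΔH = Σ(broken) − Σ(formed) = 2647 − 2752 = −105 kJ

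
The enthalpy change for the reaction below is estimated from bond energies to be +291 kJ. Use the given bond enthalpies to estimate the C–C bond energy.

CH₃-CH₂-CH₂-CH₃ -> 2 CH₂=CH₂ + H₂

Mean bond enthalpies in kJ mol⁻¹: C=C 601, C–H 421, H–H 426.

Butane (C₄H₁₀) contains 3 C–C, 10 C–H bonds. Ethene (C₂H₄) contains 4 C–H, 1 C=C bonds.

Let D be the C–C bond energy.
Σ(broken) = 3×D + 10×421 = 4210 + 3D
Σ(formed) = 8×421 + 2×601 + 1×426 = 4996
ΔH = Σ(broken) − Σ(formed) = (4210 + 3D) − (4996) = −786 + 3D
Setting this equal to +291 kJ gives 3D = 1077, so D = 359 kJ/mol.

D(C–C) ≈ 359 kJ/mol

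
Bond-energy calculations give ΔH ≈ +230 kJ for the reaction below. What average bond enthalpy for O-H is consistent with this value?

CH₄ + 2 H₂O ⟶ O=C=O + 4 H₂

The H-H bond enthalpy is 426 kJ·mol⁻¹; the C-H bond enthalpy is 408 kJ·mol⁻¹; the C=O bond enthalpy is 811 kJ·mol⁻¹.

Let D be the O-H bond energy.
Σ(broken) = 4×408 + 4×D = 1632 + 4D
Σ(formed) = 2×811 + 4×426 = 3326
ΔH = Σ(broken) − Σ(formed) = (1632 + 4D) − (3326) = −1694 + 4D
Setting this equal to +230 kJ gives 4D = 1924, so D = 481 kJ/mol.

D(O-H) ≈ 481 kJ/mol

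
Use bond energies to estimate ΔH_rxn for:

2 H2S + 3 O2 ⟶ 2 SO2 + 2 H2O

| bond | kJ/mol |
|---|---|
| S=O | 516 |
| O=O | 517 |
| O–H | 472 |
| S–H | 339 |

Bonds broken (reactants):
  O=O: 3 × 517 = 1551
  S–H: 4 × 339 = 1356
  Σ(broken) = 2907 kJ
Bonds formed (products):
  O–H: 4 × 472 = 1888
  S=O: 4 × 516 = 2064
  Σ(formed) = 3952 kJ
ΔH = Σ(broken) − Σ(formed) = 2907 − 3952 = −1045 kJ

ΔH ≈ −1045 kJ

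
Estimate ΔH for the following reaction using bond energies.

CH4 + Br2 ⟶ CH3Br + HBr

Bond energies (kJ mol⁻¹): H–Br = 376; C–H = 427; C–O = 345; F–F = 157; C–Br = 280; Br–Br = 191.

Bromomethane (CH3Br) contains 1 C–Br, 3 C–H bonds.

ΔH ≈ −38 kJ

Bonds broken (reactants):
  Br–Br: 1 × 191 = 191
  C–H: 4 × 427 = 1708
  Σ(broken) = 1899 kJ
Bonds formed (products):
  C–Br: 1 × 280 = 280
  C–H: 3 × 427 = 1281
  H–Br: 1 × 376 = 376
  Σ(formed) = 1937 kJ
ΔH = Σ(broken) − Σ(formed) = 1899 − 1937 = −38 kJ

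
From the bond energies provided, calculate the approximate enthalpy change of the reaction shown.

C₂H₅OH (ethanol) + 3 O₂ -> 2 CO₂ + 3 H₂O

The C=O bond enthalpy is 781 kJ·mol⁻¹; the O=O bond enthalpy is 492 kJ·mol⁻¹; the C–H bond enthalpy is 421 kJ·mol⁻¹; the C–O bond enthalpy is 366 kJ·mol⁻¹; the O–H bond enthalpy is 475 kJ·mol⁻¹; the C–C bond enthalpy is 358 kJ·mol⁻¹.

ΔH ≈ −1194 kJ

Bonds broken (reactants):
  C–C: 1 × 358 = 358
  C–H: 5 × 421 = 2105
  C–O: 1 × 366 = 366
  O–H: 1 × 475 = 475
  O=O: 3 × 492 = 1476
  Σ(broken) = 4780 kJ
Bonds formed (products):
  C=O: 4 × 781 = 3124
  O–H: 6 × 475 = 2850
  Σ(formed) = 5974 kJ
ΔH = Σ(broken) − Σ(formed) = 4780 − 5974 = −1194 kJ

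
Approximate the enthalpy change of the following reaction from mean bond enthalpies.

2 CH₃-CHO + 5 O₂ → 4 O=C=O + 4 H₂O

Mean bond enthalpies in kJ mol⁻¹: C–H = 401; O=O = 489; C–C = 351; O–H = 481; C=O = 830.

Bonds broken (reactants):
  C–C: 2 × 351 = 702
  C–H: 8 × 401 = 3208
  C=O: 2 × 830 = 1660
  O=O: 5 × 489 = 2445
  Σ(broken) = 8015 kJ
Bonds formed (products):
  C=O: 8 × 830 = 6640
  O–H: 8 × 481 = 3848
  Σ(formed) = 10488 kJ
ΔH = Σ(broken) − Σ(formed) = 8015 − 10488 = −2473 kJ

ΔH ≈ −2473 kJ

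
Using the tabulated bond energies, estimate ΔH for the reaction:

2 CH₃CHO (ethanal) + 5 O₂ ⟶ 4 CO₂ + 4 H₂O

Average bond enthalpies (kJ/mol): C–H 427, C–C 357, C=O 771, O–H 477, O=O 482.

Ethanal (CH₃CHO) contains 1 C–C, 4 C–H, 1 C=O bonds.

Bonds broken (reactants):
  C–C: 2 × 357 = 714
  C–H: 8 × 427 = 3416
  C=O: 2 × 771 = 1542
  O=O: 5 × 482 = 2410
  Σ(broken) = 8082 kJ
Bonds formed (products):
  C=O: 8 × 771 = 6168
  O–H: 8 × 477 = 3816
  Σ(formed) = 9984 kJ
ΔH = Σ(broken) − Σ(formed) = 8082 − 9984 = −1902 kJ

ΔH ≈ −1902 kJ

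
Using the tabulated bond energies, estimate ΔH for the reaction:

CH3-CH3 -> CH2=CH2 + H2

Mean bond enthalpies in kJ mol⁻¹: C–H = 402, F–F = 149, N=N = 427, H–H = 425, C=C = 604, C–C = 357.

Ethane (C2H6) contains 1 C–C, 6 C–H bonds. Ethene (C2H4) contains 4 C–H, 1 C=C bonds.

Bonds broken (reactants):
  C–C: 1 × 357 = 357
  C–H: 6 × 402 = 2412
  Σ(broken) = 2769 kJ
Bonds formed (products):
  C–H: 4 × 402 = 1608
  C=C: 1 × 604 = 604
  H–H: 1 × 425 = 425
  Σ(formed) = 2637 kJ
ΔH = Σ(broken) − Σ(formed) = 2769 − 2637 = +132 kJ

ΔH ≈ +132 kJ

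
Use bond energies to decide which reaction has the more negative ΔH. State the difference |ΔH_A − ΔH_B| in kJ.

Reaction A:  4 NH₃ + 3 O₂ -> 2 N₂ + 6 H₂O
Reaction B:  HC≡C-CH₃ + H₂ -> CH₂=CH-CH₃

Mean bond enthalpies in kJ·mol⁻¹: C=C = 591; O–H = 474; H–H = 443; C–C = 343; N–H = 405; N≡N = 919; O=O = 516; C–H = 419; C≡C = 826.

Reaction A, by 958 kJ

Reaction A:
  Bonds broken (reactants):
    N–H: 12 × 405 = 4860
    O=O: 3 × 516 = 1548
    Σ(broken) = 6408 kJ
  Bonds formed (products):
    N≡N: 2 × 919 = 1838
    O–H: 12 × 474 = 5688
    Σ(formed) = 7526 kJ
  ΔH_A = 6408 − 7526 = −1118 kJ
Reaction B:
  Bonds broken (reactants):
    C≡C: 1 × 826 = 826
    C–C: 1 × 343 = 343
    C–H: 4 × 419 = 1676
    H–H: 1 × 443 = 443
    Σ(broken) = 3288 kJ
  Bonds formed (products):
    C–C: 1 × 343 = 343
    C–H: 6 × 419 = 2514
    C=C: 1 × 591 = 591
    Σ(formed) = 3448 kJ
  ΔH_B = 3288 − 3448 = −160 kJ
ΔH_A − ΔH_B = −958 kJ, so reaction A has the more negative ΔH; |ΔH_A − ΔH_B| = 958 kJ.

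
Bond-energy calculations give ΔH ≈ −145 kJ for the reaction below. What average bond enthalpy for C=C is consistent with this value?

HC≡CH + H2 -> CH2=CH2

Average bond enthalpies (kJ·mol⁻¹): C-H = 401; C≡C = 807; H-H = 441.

Let D be the C=C bond energy.
Σ(broken) = 1×807 + 2×401 + 1×441 = 2050
Σ(formed) = 4×401 + 1×D = 1604 + D
ΔH = Σ(broken) − Σ(formed) = (2050) − (1604 + D) = +446 − D
Setting this equal to −145 kJ gives D = 591 kJ/mol.

D(C=C) ≈ 591 kJ/mol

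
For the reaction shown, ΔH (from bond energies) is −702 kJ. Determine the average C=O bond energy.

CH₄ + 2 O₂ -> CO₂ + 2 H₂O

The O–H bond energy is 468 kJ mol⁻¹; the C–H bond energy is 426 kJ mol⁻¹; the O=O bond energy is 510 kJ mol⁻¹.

D(C=O) ≈ 777 kJ/mol

Let D be the C=O bond energy.
Σ(broken) = 4×426 + 2×510 = 2724
Σ(formed) = 2×D + 4×468 = 1872 + 2D
ΔH = Σ(broken) − Σ(formed) = (2724) − (1872 + 2D) = +852 − 2D
Setting this equal to −702 kJ gives 2D = 1554, so D = 777 kJ/mol.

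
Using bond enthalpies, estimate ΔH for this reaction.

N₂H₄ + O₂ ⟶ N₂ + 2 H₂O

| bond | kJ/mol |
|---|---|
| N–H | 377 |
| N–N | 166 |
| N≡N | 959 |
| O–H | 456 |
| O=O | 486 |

ΔH ≈ −623 kJ

Bonds broken (reactants):
  N–H: 4 × 377 = 1508
  N–N: 1 × 166 = 166
  O=O: 1 × 486 = 486
  Σ(broken) = 2160 kJ
Bonds formed (products):
  N≡N: 1 × 959 = 959
  O–H: 4 × 456 = 1824
  Σ(formed) = 2783 kJ
ΔH = Σ(broken) − Σ(formed) = 2160 − 2783 = −623 kJ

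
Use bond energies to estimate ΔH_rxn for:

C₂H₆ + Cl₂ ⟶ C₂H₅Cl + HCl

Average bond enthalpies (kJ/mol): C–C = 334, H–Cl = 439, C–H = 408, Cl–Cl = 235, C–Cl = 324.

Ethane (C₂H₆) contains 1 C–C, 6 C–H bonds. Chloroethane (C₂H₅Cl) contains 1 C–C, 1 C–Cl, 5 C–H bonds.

Bonds broken (reactants):
  C–C: 1 × 334 = 334
  C–H: 6 × 408 = 2448
  Cl–Cl: 1 × 235 = 235
  Σ(broken) = 3017 kJ
Bonds formed (products):
  C–C: 1 × 334 = 334
  C–Cl: 1 × 324 = 324
  C–H: 5 × 408 = 2040
  H–Cl: 1 × 439 = 439
  Σ(formed) = 3137 kJ
ΔH = Σ(broken) − Σ(formed) = 3017 − 3137 = −120 kJ

ΔH ≈ −120 kJ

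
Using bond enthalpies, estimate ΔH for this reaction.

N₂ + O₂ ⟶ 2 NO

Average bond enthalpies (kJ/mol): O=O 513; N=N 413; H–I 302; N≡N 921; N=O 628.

ΔH ≈ +178 kJ

Bonds broken (reactants):
  N≡N: 1 × 921 = 921
  O=O: 1 × 513 = 513
  Σ(broken) = 1434 kJ
Bonds formed (products):
  N=O: 2 × 628 = 1256
  Σ(formed) = 1256 kJ
ΔH = Σ(broken) − Σ(formed) = 1434 − 1256 = +178 kJ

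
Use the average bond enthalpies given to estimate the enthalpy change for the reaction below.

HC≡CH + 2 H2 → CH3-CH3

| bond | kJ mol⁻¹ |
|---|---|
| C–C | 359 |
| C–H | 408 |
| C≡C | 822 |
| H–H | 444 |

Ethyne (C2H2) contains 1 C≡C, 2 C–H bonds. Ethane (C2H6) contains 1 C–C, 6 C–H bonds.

ΔH ≈ −281 kJ

Bonds broken (reactants):
  C≡C: 1 × 822 = 822
  C–H: 2 × 408 = 816
  H–H: 2 × 444 = 888
  Σ(broken) = 2526 kJ
Bonds formed (products):
  C–C: 1 × 359 = 359
  C–H: 6 × 408 = 2448
  Σ(formed) = 2807 kJ
ΔH = Σ(broken) − Σ(formed) = 2526 − 2807 = −281 kJ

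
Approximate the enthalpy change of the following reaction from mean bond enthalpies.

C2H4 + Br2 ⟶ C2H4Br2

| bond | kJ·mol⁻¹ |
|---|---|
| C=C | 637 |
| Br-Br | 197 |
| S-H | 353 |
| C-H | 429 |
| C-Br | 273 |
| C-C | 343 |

Bonds broken (reactants):
  Br-Br: 1 × 197 = 197
  C-H: 4 × 429 = 1716
  C=C: 1 × 637 = 637
  Σ(broken) = 2550 kJ
Bonds formed (products):
  C-Br: 2 × 273 = 546
  C-C: 1 × 343 = 343
  C-H: 4 × 429 = 1716
  Σ(formed) = 2605 kJ
ΔH = Σ(broken) − Σ(formed) = 2550 − 2605 = −55 kJ

ΔH ≈ −55 kJ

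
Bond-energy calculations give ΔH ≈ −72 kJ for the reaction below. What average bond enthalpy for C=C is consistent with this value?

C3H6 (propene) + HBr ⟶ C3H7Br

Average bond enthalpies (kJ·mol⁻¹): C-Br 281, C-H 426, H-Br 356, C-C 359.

Let D be the C=C bond energy.
Σ(broken) = 1×359 + 6×426 + 1×D + 1×356 = 3271 + D
Σ(formed) = 1×281 + 2×359 + 7×426 = 3981
ΔH = Σ(broken) − Σ(formed) = (3271 + D) − (3981) = −710 + D
Setting this equal to −72 kJ gives D = 638 kJ/mol.

D(C=C) ≈ 638 kJ/mol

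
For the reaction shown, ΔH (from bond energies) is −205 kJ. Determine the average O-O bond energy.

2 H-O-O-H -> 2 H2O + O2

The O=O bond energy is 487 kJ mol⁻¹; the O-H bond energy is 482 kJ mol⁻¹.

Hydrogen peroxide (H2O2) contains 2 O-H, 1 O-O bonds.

D(O-O) ≈ 141 kJ/mol

Let D be the O-O bond energy.
Σ(broken) = 4×482 + 2×D = 1928 + 2D
Σ(formed) = 4×482 + 1×487 = 2415
ΔH = Σ(broken) − Σ(formed) = (1928 + 2D) − (2415) = −487 + 2D
Setting this equal to −205 kJ gives 2D = 282, so D = 141 kJ/mol.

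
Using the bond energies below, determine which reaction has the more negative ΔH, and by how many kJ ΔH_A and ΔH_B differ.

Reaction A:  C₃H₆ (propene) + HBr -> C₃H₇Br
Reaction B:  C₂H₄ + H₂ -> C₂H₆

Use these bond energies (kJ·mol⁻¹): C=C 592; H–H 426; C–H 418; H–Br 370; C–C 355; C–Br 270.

Reaction B, by 92 kJ

Reaction A:
  Bonds broken (reactants):
    C–C: 1 × 355 = 355
    C–H: 6 × 418 = 2508
    C=C: 1 × 592 = 592
    H–Br: 1 × 370 = 370
    Σ(broken) = 3825 kJ
  Bonds formed (products):
    C–Br: 1 × 270 = 270
    C–C: 2 × 355 = 710
    C–H: 7 × 418 = 2926
    Σ(formed) = 3906 kJ
  ΔH_A = 3825 − 3906 = −81 kJ
Reaction B:
  Bonds broken (reactants):
    C–H: 4 × 418 = 1672
    C=C: 1 × 592 = 592
    H–H: 1 × 426 = 426
    Σ(broken) = 2690 kJ
  Bonds formed (products):
    C–C: 1 × 355 = 355
    C–H: 6 × 418 = 2508
    Σ(formed) = 2863 kJ
  ΔH_B = 2690 − 2863 = −173 kJ
ΔH_A − ΔH_B = +92 kJ, so reaction B has the more negative ΔH; |ΔH_A − ΔH_B| = 92 kJ.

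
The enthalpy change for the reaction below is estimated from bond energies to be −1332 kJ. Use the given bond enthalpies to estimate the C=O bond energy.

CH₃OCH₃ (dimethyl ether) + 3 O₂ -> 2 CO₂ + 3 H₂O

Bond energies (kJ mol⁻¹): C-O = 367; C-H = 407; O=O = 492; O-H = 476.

Let D be the C=O bond energy.
Σ(broken) = 6×407 + 2×367 + 3×492 = 4652
Σ(formed) = 4×D + 6×476 = 2856 + 4D
ΔH = Σ(broken) − Σ(formed) = (4652) − (2856 + 4D) = +1796 − 4D
Setting this equal to −1332 kJ gives 4D = 3128, so D = 782 kJ/mol.

D(C=O) ≈ 782 kJ/mol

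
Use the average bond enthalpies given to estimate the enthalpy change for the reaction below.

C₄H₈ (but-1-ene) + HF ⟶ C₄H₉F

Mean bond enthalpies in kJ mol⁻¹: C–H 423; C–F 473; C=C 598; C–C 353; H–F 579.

Bonds broken (reactants):
  C–C: 2 × 353 = 706
  C–H: 8 × 423 = 3384
  C=C: 1 × 598 = 598
  H–F: 1 × 579 = 579
  Σ(broken) = 5267 kJ
Bonds formed (products):
  C–C: 3 × 353 = 1059
  C–F: 1 × 473 = 473
  C–H: 9 × 423 = 3807
  Σ(formed) = 5339 kJ
ΔH = Σ(broken) − Σ(formed) = 5267 − 5339 = −72 kJ

ΔH ≈ −72 kJ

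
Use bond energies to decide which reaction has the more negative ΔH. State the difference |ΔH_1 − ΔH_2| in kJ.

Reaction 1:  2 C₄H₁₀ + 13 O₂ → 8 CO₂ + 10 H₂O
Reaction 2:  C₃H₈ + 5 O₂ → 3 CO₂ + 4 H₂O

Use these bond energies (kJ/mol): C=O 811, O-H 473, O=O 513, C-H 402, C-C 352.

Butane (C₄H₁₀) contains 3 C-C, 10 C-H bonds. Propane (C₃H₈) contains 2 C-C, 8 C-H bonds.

Reaction 1, by 3450 kJ

Reaction 1:
  Bonds broken (reactants):
    C-C: 6 × 352 = 2112
    C-H: 20 × 402 = 8040
    O=O: 13 × 513 = 6669
    Σ(broken) = 16821 kJ
  Bonds formed (products):
    C=O: 16 × 811 = 12976
    O-H: 20 × 473 = 9460
    Σ(formed) = 22436 kJ
  ΔH_1 = 16821 − 22436 = −5615 kJ
Reaction 2:
  Bonds broken (reactants):
    C-C: 2 × 352 = 704
    C-H: 8 × 402 = 3216
    O=O: 5 × 513 = 2565
    Σ(broken) = 6485 kJ
  Bonds formed (products):
    C=O: 6 × 811 = 4866
    O-H: 8 × 473 = 3784
    Σ(formed) = 8650 kJ
  ΔH_2 = 6485 − 8650 = −2165 kJ
ΔH_1 − ΔH_2 = −3450 kJ, so reaction 1 has the more negative ΔH; |ΔH_1 − ΔH_2| = 3450 kJ.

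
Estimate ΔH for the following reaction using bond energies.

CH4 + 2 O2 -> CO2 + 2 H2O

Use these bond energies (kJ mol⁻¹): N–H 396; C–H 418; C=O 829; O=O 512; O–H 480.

Bonds broken (reactants):
  C–H: 4 × 418 = 1672
  O=O: 2 × 512 = 1024
  Σ(broken) = 2696 kJ
Bonds formed (products):
  C=O: 2 × 829 = 1658
  O–H: 4 × 480 = 1920
  Σ(formed) = 3578 kJ
ΔH = Σ(broken) − Σ(formed) = 2696 − 3578 = −882 kJ

ΔH ≈ −882 kJ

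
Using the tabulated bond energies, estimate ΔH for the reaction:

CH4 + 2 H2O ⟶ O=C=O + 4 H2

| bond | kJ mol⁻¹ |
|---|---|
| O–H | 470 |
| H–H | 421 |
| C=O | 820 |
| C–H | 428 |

ΔH ≈ +268 kJ

Bonds broken (reactants):
  C–H: 4 × 428 = 1712
  O–H: 4 × 470 = 1880
  Σ(broken) = 3592 kJ
Bonds formed (products):
  C=O: 2 × 820 = 1640
  H–H: 4 × 421 = 1684
  Σ(formed) = 3324 kJ
ΔH = Σ(broken) − Σ(formed) = 3592 − 3324 = +268 kJ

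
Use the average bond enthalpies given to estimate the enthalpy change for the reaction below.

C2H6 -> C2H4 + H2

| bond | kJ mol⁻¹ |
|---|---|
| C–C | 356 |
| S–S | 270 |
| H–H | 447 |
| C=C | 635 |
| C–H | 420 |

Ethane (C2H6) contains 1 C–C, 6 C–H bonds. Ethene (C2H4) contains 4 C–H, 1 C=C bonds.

ΔH ≈ +114 kJ

Bonds broken (reactants):
  C–C: 1 × 356 = 356
  C–H: 6 × 420 = 2520
  Σ(broken) = 2876 kJ
Bonds formed (products):
  C–H: 4 × 420 = 1680
  C=C: 1 × 635 = 635
  H–H: 1 × 447 = 447
  Σ(formed) = 2762 kJ
ΔH = Σ(broken) − Σ(formed) = 2876 − 2762 = +114 kJ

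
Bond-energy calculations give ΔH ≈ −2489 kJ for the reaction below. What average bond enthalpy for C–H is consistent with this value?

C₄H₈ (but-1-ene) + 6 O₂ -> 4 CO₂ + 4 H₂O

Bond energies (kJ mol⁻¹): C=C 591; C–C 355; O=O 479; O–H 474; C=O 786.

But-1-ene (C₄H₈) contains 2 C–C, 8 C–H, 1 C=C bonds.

Let D be the C–H bond energy.
Σ(broken) = 2×355 + 8×D + 1×591 + 6×479 = 4175 + 8D
Σ(formed) = 8×786 + 8×474 = 10080
ΔH = Σ(broken) − Σ(formed) = (4175 + 8D) − (10080) = −5905 + 8D
Setting this equal to −2489 kJ gives 8D = 3416, so D = 427 kJ/mol.

D(C–H) ≈ 427 kJ/mol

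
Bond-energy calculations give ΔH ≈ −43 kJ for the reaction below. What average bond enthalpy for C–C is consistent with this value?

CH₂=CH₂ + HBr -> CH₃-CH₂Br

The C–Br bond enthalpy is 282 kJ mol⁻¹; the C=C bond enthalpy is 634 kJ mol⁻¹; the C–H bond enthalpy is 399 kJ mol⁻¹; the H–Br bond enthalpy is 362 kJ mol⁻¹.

Let D be the C–C bond energy.
Σ(broken) = 4×399 + 1×634 + 1×362 = 2592
Σ(formed) = 1×282 + 1×D + 5×399 = 2277 + D
ΔH = Σ(broken) − Σ(formed) = (2592) − (2277 + D) = +315 − D
Setting this equal to −43 kJ gives D = 358 kJ/mol.

D(C–C) ≈ 358 kJ/mol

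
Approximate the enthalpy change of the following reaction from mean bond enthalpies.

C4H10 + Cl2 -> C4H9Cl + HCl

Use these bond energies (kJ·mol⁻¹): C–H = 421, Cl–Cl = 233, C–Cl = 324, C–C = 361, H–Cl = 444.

Bonds broken (reactants):
  C–C: 3 × 361 = 1083
  C–H: 10 × 421 = 4210
  Cl–Cl: 1 × 233 = 233
  Σ(broken) = 5526 kJ
Bonds formed (products):
  C–C: 3 × 361 = 1083
  C–Cl: 1 × 324 = 324
  C–H: 9 × 421 = 3789
  H–Cl: 1 × 444 = 444
  Σ(formed) = 5640 kJ
ΔH = Σ(broken) − Σ(formed) = 5526 − 5640 = −114 kJ

ΔH ≈ −114 kJ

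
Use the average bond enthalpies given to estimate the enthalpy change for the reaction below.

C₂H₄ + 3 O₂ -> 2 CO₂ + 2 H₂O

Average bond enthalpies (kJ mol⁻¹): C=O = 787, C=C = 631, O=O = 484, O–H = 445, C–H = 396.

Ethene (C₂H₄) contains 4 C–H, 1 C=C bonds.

Bonds broken (reactants):
  C–H: 4 × 396 = 1584
  C=C: 1 × 631 = 631
  O=O: 3 × 484 = 1452
  Σ(broken) = 3667 kJ
Bonds formed (products):
  C=O: 4 × 787 = 3148
  O–H: 4 × 445 = 1780
  Σ(formed) = 4928 kJ
ΔH = Σ(broken) − Σ(formed) = 3667 − 4928 = −1261 kJ

ΔH ≈ −1261 kJ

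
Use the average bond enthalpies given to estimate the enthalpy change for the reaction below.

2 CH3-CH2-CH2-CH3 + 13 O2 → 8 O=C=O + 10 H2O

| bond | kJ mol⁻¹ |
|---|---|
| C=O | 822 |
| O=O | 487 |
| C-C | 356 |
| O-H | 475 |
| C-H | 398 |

Bonds broken (reactants):
  C-C: 6 × 356 = 2136
  C-H: 20 × 398 = 7960
  O=O: 13 × 487 = 6331
  Σ(broken) = 16427 kJ
Bonds formed (products):
  C=O: 16 × 822 = 13152
  O-H: 20 × 475 = 9500
  Σ(formed) = 22652 kJ
ΔH = Σ(broken) − Σ(formed) = 16427 − 22652 = −6225 kJ

ΔH ≈ −6225 kJ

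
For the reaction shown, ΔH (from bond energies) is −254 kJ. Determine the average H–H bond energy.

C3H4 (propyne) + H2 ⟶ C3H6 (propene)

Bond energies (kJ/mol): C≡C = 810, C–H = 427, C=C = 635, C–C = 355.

Let D be the H–H bond energy.
Σ(broken) = 1×810 + 1×355 + 4×427 + 1×D = 2873 + D
Σ(formed) = 1×355 + 6×427 + 1×635 = 3552
ΔH = Σ(broken) − Σ(formed) = (2873 + D) − (3552) = −679 + D
Setting this equal to −254 kJ gives D = 425 kJ/mol.

D(H–H) ≈ 425 kJ/mol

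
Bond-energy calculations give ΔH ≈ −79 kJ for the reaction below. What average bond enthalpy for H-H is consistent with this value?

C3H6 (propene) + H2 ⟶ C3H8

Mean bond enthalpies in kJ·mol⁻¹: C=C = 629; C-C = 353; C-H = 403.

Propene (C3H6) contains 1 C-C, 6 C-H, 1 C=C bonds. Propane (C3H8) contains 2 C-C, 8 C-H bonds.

D(H-H) ≈ 451 kJ/mol

Let D be the H-H bond energy.
Σ(broken) = 1×353 + 6×403 + 1×629 + 1×D = 3400 + D
Σ(formed) = 2×353 + 8×403 = 3930
ΔH = Σ(broken) − Σ(formed) = (3400 + D) − (3930) = −530 + D
Setting this equal to −79 kJ gives D = 451 kJ/mol.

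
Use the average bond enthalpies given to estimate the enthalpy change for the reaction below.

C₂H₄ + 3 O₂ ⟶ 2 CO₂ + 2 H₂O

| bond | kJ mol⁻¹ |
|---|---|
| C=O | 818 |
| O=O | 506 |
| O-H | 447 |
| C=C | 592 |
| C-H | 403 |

ΔH ≈ −1338 kJ

Bonds broken (reactants):
  C-H: 4 × 403 = 1612
  C=C: 1 × 592 = 592
  O=O: 3 × 506 = 1518
  Σ(broken) = 3722 kJ
Bonds formed (products):
  C=O: 4 × 818 = 3272
  O-H: 4 × 447 = 1788
  Σ(formed) = 5060 kJ
ΔH = Σ(broken) − Σ(formed) = 3722 − 5060 = −1338 kJ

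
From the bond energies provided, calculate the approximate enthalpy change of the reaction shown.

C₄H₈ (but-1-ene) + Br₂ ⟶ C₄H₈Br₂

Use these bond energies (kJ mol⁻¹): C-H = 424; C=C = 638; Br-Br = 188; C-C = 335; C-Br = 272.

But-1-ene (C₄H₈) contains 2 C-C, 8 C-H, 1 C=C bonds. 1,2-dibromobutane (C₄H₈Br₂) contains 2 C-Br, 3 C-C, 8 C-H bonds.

Bonds broken (reactants):
  Br-Br: 1 × 188 = 188
  C-C: 2 × 335 = 670
  C-H: 8 × 424 = 3392
  C=C: 1 × 638 = 638
  Σ(broken) = 4888 kJ
Bonds formed (products):
  C-Br: 2 × 272 = 544
  C-C: 3 × 335 = 1005
  C-H: 8 × 424 = 3392
  Σ(formed) = 4941 kJ
ΔH = Σ(broken) − Σ(formed) = 4888 − 4941 = −53 kJ

ΔH ≈ −53 kJ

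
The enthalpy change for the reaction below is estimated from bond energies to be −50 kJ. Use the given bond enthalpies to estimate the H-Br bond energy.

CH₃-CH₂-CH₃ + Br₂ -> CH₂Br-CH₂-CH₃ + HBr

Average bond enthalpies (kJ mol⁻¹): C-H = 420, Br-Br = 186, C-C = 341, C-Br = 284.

Let D be the H-Br bond energy.
Σ(broken) = 1×186 + 2×341 + 8×420 = 4228
Σ(formed) = 1×284 + 2×341 + 7×420 + 1×D = 3906 + D
ΔH = Σ(broken) − Σ(formed) = (4228) − (3906 + D) = +322 − D
Setting this equal to −50 kJ gives D = 372 kJ/mol.

D(H-Br) ≈ 372 kJ/mol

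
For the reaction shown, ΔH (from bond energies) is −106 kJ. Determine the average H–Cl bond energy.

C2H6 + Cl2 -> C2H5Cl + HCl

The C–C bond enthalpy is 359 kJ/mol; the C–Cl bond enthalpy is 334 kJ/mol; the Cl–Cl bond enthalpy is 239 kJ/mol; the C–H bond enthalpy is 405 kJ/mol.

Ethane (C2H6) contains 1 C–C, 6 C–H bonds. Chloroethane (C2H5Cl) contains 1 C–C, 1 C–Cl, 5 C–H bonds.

Let D be the H–Cl bond energy.
Σ(broken) = 1×359 + 6×405 + 1×239 = 3028
Σ(formed) = 1×359 + 1×334 + 5×405 + 1×D = 2718 + D
ΔH = Σ(broken) − Σ(formed) = (3028) − (2718 + D) = +310 − D
Setting this equal to −106 kJ gives D = 416 kJ/mol.

D(H–Cl) ≈ 416 kJ/mol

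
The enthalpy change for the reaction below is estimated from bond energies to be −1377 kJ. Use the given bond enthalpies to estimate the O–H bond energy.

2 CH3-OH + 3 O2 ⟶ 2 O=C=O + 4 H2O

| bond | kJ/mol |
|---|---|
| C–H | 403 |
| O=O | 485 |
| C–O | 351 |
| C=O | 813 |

Let D be the O–H bond energy.
Σ(broken) = 6×403 + 2×351 + 2×D + 3×485 = 4575 + 2D
Σ(formed) = 4×813 + 8×D = 3252 + 8D
ΔH = Σ(broken) − Σ(formed) = (4575 + 2D) − (3252 + 8D) = +1323 − 6D
Setting this equal to −1377 kJ gives 6D = 2700, so D = 450 kJ/mol.

D(O–H) ≈ 450 kJ/mol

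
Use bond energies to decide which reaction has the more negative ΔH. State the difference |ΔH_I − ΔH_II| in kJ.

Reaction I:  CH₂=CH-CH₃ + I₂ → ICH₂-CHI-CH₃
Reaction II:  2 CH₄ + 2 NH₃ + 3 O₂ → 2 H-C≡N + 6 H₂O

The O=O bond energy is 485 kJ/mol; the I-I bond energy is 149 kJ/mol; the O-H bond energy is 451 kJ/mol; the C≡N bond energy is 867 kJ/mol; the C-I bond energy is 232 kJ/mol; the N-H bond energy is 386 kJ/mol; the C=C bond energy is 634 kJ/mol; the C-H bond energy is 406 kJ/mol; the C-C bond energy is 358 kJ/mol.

Reaction II, by 900 kJ

Reaction I:
  Bonds broken (reactants):
    C-C: 1 × 358 = 358
    C-H: 6 × 406 = 2436
    C=C: 1 × 634 = 634
    I-I: 1 × 149 = 149
    Σ(broken) = 3577 kJ
  Bonds formed (products):
    C-C: 2 × 358 = 716
    C-H: 6 × 406 = 2436
    C-I: 2 × 232 = 464
    Σ(formed) = 3616 kJ
  ΔH_I = 3577 − 3616 = −39 kJ
Reaction II:
  Bonds broken (reactants):
    C-H: 8 × 406 = 3248
    N-H: 6 × 386 = 2316
    O=O: 3 × 485 = 1455
    Σ(broken) = 7019 kJ
  Bonds formed (products):
    C≡N: 2 × 867 = 1734
    C-H: 2 × 406 = 812
    O-H: 12 × 451 = 5412
    Σ(formed) = 7958 kJ
  ΔH_II = 7019 − 7958 = −939 kJ
ΔH_I − ΔH_II = +900 kJ, so reaction II has the more negative ΔH; |ΔH_I − ΔH_II| = 900 kJ.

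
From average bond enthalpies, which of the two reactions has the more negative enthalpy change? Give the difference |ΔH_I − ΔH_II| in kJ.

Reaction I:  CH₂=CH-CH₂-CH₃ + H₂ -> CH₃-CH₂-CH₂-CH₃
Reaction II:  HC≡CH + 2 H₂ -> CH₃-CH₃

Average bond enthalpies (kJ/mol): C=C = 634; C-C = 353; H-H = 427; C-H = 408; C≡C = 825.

Reaction I:
  Bonds broken (reactants):
    C-C: 2 × 353 = 706
    C-H: 8 × 408 = 3264
    C=C: 1 × 634 = 634
    H-H: 1 × 427 = 427
    Σ(broken) = 5031 kJ
  Bonds formed (products):
    C-C: 3 × 353 = 1059
    C-H: 10 × 408 = 4080
    Σ(formed) = 5139 kJ
  ΔH_I = 5031 − 5139 = −108 kJ
Reaction II:
  Bonds broken (reactants):
    C≡C: 1 × 825 = 825
    C-H: 2 × 408 = 816
    H-H: 2 × 427 = 854
    Σ(broken) = 2495 kJ
  Bonds formed (products):
    C-C: 1 × 353 = 353
    C-H: 6 × 408 = 2448
    Σ(formed) = 2801 kJ
  ΔH_II = 2495 − 2801 = −306 kJ
ΔH_I − ΔH_II = +198 kJ, so reaction II has the more negative ΔH; |ΔH_I − ΔH_II| = 198 kJ.

Reaction II, by 198 kJ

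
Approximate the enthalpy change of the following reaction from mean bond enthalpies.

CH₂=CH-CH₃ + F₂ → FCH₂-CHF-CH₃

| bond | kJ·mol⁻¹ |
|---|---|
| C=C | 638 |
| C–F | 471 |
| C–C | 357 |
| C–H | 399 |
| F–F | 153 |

Bonds broken (reactants):
  C–C: 1 × 357 = 357
  C–H: 6 × 399 = 2394
  C=C: 1 × 638 = 638
  F–F: 1 × 153 = 153
  Σ(broken) = 3542 kJ
Bonds formed (products):
  C–C: 2 × 357 = 714
  C–F: 2 × 471 = 942
  C–H: 6 × 399 = 2394
  Σ(formed) = 4050 kJ
ΔH = Σ(broken) − Σ(formed) = 3542 − 4050 = −508 kJ

ΔH ≈ −508 kJ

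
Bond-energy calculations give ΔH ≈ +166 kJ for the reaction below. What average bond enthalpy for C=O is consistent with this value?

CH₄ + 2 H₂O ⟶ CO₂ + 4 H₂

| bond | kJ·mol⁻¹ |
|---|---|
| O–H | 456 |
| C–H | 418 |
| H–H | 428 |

Let D be the C=O bond energy.
Σ(broken) = 4×418 + 4×456 = 3496
Σ(formed) = 2×D + 4×428 = 1712 + 2D
ΔH = Σ(broken) − Σ(formed) = (3496) − (1712 + 2D) = +1784 − 2D
Setting this equal to +166 kJ gives 2D = 1618, so D = 809 kJ/mol.

D(C=O) ≈ 809 kJ/mol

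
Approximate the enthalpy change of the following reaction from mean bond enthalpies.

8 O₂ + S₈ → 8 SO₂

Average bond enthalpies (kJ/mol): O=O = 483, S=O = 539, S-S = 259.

Bonds broken (reactants):
  O=O: 8 × 483 = 3864
  S-S: 8 × 259 = 2072
  Σ(broken) = 5936 kJ
Bonds formed (products):
  S=O: 16 × 539 = 8624
  Σ(formed) = 8624 kJ
ΔH = Σ(broken) − Σ(formed) = 5936 − 8624 = −2688 kJ

ΔH ≈ −2688 kJ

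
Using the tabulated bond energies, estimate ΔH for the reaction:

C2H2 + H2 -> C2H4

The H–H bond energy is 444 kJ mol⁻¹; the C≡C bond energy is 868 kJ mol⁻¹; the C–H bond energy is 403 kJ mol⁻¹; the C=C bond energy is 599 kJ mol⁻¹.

Bonds broken (reactants):
  C≡C: 1 × 868 = 868
  C–H: 2 × 403 = 806
  H–H: 1 × 444 = 444
  Σ(broken) = 2118 kJ
Bonds formed (products):
  C–H: 4 × 403 = 1612
  C=C: 1 × 599 = 599
  Σ(formed) = 2211 kJ
ΔH = Σ(broken) − Σ(formed) = 2118 − 2211 = −93 kJ

ΔH ≈ −93 kJ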